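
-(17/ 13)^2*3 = -867/ 169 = -5.13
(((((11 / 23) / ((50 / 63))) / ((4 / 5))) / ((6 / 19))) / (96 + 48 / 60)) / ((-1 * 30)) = -133 / 161920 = -0.00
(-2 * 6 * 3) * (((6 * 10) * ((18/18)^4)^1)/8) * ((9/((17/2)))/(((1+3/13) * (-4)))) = 15795/272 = 58.07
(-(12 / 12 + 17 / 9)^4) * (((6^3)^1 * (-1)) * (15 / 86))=9139520 / 3483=2624.04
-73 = -73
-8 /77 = -0.10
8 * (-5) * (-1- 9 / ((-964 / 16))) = 34.02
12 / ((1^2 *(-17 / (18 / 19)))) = -216 / 323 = -0.67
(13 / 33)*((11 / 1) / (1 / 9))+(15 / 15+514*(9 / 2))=2353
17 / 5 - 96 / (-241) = 4577 / 1205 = 3.80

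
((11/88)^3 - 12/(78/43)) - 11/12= -150361/19968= -7.53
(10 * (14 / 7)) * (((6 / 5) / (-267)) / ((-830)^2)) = -2 / 15328025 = -0.00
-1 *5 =-5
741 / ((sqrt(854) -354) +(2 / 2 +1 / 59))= -2.29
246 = 246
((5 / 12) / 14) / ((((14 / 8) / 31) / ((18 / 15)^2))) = 186 / 245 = 0.76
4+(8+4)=16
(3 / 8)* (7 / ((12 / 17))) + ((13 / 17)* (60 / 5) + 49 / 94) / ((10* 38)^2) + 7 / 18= 4265361449 / 1038380400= 4.11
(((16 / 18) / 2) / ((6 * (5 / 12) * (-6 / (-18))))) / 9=8 / 135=0.06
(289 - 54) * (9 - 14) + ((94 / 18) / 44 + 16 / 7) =-3250435 / 2772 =-1172.60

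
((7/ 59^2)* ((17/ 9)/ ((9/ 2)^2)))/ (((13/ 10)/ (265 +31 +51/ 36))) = 4247110/ 98968311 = 0.04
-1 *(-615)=615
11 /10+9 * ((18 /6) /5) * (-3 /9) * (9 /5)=-107 /50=-2.14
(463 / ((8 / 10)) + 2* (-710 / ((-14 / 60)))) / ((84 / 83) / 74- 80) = -573063955 / 6877864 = -83.32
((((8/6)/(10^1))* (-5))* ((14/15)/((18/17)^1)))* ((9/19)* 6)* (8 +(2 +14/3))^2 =-921536/2565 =-359.27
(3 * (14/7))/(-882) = -1/147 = -0.01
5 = 5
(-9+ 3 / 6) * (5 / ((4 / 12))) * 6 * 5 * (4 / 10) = -1530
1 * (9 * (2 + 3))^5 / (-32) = -5766503.91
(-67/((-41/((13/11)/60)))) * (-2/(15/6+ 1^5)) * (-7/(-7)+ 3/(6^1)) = -871/31570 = -0.03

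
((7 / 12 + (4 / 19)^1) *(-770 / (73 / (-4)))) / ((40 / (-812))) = -2829211 / 4161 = -679.94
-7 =-7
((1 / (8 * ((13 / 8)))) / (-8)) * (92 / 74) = -23 / 1924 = -0.01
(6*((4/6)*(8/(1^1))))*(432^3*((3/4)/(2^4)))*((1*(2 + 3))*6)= 3627970560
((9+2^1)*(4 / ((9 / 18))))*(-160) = -14080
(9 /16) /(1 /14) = 63 /8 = 7.88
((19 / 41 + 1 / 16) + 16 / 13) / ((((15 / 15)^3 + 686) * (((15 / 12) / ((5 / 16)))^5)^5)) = 14981 / 6596350316615527563264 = 0.00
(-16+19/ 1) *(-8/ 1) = -24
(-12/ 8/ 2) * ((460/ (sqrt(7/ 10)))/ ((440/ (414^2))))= -2956581 * sqrt(70)/ 154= -160626.83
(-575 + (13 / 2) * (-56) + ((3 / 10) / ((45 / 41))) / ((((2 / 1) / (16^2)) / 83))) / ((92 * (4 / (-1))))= -5.34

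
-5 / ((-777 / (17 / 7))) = 85 / 5439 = 0.02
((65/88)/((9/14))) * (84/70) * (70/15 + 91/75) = 4459/550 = 8.11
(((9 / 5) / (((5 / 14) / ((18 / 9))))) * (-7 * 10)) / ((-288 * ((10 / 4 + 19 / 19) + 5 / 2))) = 49 / 120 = 0.41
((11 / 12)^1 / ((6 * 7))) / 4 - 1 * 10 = -20149 / 2016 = -9.99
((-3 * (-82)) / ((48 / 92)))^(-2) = 4 / 889249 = 0.00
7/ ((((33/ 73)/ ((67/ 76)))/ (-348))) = -992873/ 209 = -4750.59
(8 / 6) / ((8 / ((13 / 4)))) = 13 / 24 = 0.54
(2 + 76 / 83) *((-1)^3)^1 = -242 / 83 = -2.92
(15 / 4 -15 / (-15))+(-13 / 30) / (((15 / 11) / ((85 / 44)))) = 1489 / 360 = 4.14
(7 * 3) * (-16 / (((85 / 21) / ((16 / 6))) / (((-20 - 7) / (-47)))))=-508032 / 3995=-127.17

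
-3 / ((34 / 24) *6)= -6 / 17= -0.35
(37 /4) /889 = 37 /3556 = 0.01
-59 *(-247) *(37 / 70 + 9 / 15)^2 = 90950093 / 4900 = 18561.24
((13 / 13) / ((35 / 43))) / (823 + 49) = 43 / 30520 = 0.00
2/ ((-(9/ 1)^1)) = -2/ 9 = -0.22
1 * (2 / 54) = 1 / 27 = 0.04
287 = 287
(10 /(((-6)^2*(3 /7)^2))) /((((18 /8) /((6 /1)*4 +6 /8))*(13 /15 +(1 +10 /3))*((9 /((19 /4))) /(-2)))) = -256025 /75816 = -3.38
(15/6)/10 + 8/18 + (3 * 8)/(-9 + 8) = -839/36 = -23.31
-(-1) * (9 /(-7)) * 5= -45 /7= -6.43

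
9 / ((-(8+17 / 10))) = -90 / 97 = -0.93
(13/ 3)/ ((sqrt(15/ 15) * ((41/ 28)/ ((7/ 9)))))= 2548/ 1107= 2.30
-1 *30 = -30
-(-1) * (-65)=-65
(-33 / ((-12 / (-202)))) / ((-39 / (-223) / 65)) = -1238765 / 6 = -206460.83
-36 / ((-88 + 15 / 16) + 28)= 0.61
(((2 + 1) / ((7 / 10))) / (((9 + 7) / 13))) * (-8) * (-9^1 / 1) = 1755 / 7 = 250.71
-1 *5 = -5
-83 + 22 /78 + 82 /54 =-28501 /351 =-81.20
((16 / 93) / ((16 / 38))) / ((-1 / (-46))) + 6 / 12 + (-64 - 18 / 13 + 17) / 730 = 8485654 / 441285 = 19.23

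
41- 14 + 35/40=223/8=27.88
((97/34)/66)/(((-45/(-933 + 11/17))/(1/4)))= 0.22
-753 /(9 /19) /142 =-4769 /426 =-11.19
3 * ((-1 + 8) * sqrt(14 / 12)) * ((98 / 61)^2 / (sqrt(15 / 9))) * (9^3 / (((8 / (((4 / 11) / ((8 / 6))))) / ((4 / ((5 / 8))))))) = 882165816 * sqrt(70) / 1023275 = 7212.85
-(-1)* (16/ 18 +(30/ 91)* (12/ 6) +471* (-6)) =-2313226/ 819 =-2824.45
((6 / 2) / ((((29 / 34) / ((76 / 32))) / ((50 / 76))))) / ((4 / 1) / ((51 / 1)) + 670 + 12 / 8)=65025 / 7946116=0.01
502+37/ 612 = 307261/ 612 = 502.06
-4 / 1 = -4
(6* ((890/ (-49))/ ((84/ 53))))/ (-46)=23585/ 15778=1.49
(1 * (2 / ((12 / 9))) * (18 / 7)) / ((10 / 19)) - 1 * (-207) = 15003 / 70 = 214.33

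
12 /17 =0.71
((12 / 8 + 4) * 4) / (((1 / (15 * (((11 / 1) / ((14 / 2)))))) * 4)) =1815 / 14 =129.64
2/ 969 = 0.00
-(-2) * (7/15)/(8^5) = 7/245760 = 0.00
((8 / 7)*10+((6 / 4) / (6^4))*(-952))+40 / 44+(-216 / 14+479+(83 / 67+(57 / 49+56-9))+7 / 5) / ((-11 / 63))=-8175723257 / 2785860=-2934.72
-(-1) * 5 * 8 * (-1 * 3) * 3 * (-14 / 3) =1680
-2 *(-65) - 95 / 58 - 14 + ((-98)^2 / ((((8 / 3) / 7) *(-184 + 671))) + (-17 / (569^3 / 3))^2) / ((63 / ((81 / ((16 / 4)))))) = 3516127889313971558655603 / 26840375322012236541928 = 131.00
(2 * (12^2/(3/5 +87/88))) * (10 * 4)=1689600/233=7251.50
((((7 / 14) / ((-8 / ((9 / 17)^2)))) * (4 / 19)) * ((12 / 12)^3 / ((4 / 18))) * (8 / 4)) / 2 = -729 / 43928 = -0.02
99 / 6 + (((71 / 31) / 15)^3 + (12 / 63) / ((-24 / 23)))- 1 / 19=16.27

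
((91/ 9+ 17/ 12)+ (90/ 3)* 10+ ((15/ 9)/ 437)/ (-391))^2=97049.55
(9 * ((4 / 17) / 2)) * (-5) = -90 / 17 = -5.29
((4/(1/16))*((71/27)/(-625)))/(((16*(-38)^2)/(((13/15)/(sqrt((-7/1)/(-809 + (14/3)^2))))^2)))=-17002583/17270465625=-0.00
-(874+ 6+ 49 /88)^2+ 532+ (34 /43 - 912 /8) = -258055986251 /332992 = -774961.52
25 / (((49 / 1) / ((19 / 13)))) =475 / 637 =0.75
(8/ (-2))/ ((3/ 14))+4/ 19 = -1052/ 57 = -18.46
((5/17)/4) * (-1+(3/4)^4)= -875/17408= -0.05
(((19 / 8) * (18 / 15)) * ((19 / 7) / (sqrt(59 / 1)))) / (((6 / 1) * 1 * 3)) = 361 * sqrt(59) / 49560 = 0.06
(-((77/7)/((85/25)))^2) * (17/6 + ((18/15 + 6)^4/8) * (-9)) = 1370540743/43350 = 31615.70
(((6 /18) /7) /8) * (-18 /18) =-1 /168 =-0.01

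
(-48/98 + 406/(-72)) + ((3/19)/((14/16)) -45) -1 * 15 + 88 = 739087/33516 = 22.05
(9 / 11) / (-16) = -9 / 176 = -0.05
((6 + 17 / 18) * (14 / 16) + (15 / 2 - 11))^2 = 137641 / 20736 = 6.64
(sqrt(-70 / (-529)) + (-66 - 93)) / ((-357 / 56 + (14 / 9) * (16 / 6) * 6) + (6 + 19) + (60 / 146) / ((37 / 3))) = -30921048 / 8468713 + 194472 * sqrt(70) / 194780399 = -3.64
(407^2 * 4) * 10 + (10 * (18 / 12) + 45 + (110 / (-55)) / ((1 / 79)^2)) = 6613538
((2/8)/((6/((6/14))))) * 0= 0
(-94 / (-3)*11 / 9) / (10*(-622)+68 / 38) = -9823 / 1594971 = -0.01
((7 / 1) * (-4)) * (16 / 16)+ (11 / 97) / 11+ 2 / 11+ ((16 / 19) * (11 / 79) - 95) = -196497244 / 1601567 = -122.69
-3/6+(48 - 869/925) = 86137/1850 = 46.56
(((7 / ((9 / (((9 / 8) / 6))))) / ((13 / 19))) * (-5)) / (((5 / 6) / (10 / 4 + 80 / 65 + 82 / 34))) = -361095 / 45968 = -7.86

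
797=797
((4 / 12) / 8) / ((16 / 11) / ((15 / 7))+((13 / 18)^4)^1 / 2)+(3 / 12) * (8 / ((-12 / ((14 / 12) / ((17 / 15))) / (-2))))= 378393485 / 959724426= 0.39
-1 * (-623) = 623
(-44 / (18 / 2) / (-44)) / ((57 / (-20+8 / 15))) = -292 / 7695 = -0.04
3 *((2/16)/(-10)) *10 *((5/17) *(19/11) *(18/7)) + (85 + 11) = 500091/5236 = 95.51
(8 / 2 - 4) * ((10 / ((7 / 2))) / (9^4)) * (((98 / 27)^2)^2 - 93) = 0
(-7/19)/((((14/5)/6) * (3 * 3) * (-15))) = 1/171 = 0.01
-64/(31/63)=-4032/31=-130.06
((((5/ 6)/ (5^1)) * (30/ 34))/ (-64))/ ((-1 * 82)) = 5/ 178432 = 0.00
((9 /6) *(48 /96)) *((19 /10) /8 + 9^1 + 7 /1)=3897 /320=12.18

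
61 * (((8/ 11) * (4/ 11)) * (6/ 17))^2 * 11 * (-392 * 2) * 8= -14103871488/ 384659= -36665.91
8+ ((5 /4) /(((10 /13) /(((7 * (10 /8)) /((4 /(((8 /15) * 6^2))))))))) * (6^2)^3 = 3184280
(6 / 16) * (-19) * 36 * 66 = -16929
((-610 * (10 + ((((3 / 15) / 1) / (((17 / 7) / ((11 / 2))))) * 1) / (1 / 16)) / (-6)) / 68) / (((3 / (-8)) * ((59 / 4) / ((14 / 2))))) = -5007856 / 153459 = -32.63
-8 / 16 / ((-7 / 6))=3 / 7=0.43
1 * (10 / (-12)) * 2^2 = -10 / 3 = -3.33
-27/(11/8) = -216/11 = -19.64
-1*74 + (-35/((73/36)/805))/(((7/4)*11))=-639022/803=-795.79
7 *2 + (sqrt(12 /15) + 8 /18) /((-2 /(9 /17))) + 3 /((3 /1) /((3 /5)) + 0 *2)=1231 /85- 9 *sqrt(5) /85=14.25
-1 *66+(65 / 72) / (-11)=-52337 / 792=-66.08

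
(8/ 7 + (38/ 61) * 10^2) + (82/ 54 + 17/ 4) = 69.21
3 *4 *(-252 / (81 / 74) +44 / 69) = -2755.01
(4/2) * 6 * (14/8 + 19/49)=25.65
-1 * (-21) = 21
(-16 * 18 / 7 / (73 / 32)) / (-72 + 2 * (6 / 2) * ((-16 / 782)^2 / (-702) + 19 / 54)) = 18316366848 / 70978354279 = 0.26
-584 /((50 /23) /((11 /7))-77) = 147752 /19131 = 7.72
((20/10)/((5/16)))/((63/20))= 128/63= 2.03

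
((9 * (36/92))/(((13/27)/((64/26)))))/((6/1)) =11664/3887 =3.00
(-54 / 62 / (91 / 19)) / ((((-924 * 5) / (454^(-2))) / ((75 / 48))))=855 / 2865401547008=0.00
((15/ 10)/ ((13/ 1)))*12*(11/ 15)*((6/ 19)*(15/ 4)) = 297/ 247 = 1.20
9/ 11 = 0.82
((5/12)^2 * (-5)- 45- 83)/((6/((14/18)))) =-129899/7776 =-16.71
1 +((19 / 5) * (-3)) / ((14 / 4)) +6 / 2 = 26 / 35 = 0.74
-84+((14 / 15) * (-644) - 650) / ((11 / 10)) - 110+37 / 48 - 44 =-21993 / 16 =-1374.56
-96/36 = -8/3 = -2.67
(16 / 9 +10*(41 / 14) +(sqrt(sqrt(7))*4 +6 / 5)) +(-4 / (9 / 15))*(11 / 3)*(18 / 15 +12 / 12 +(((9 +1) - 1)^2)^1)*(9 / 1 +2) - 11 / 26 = -182962267 / 8190 +4*7^(1 / 4) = -22333.21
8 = 8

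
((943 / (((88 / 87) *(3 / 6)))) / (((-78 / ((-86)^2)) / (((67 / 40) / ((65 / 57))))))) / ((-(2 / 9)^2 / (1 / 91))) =15641603727417 / 270670400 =57788.38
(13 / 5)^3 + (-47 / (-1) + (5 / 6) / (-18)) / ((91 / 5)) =24761491 / 1228500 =20.16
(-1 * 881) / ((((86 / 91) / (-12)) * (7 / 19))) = 1305642 / 43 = 30363.77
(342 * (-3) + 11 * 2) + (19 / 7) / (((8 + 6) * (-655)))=-64446779 / 64190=-1004.00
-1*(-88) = 88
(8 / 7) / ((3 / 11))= 88 / 21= 4.19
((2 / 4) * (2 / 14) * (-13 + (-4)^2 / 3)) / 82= -23 / 3444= -0.01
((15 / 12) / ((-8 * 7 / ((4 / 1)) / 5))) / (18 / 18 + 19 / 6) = -3 / 28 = -0.11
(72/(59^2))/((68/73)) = 1314/59177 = 0.02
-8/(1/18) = -144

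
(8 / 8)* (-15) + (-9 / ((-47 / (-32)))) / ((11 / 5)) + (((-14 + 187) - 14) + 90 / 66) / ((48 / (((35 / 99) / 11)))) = -13270535 / 750684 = -17.68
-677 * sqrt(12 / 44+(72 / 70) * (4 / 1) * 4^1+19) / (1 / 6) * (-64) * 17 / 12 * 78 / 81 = 2119887.78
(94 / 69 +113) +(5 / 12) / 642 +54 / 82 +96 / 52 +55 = 171.87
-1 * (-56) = 56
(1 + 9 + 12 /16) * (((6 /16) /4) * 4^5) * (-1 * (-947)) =977304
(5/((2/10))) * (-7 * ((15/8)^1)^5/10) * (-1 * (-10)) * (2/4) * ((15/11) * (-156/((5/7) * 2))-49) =289302890625/720896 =401310.16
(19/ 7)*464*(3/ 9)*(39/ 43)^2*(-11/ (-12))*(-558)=-2286257688/ 12943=-176640.48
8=8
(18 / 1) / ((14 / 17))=153 / 7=21.86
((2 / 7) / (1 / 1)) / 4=1 / 14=0.07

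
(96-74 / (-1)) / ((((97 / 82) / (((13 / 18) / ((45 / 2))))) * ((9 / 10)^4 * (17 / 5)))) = 106600000 / 51549777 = 2.07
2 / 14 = 0.14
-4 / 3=-1.33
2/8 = 1/4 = 0.25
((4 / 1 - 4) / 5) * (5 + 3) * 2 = 0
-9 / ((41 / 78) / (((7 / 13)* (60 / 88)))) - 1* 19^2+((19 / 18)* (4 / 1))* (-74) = -2759026 / 4059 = -679.73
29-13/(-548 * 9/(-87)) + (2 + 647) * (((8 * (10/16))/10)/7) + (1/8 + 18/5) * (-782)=-40822072/14385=-2837.82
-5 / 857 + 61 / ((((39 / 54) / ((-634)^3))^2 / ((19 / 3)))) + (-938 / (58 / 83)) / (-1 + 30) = 5858946825458198158663974588 / 121804553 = 48101213634092956760.52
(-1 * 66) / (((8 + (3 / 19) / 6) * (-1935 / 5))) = 836 / 39345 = 0.02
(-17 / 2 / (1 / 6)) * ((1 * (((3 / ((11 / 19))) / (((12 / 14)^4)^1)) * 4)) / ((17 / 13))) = -593047 / 396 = -1497.59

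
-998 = -998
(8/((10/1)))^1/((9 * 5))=4/225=0.02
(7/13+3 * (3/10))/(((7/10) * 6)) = 187/546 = 0.34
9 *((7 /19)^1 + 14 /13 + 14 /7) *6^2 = 275724 /247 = 1116.29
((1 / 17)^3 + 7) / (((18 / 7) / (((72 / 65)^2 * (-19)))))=-1317351168 / 20757425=-63.46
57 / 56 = 1.02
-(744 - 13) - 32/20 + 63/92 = -336681/460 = -731.92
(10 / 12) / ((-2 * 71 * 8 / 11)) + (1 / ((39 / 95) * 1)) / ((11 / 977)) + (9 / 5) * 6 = 227.14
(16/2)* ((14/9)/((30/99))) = 616/15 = 41.07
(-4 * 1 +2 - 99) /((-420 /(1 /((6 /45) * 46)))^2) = -101 /6635776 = -0.00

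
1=1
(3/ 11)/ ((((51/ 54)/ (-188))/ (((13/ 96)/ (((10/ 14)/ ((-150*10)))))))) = 2886975/ 187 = 15438.37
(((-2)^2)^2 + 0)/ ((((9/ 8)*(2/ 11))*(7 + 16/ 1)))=704/ 207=3.40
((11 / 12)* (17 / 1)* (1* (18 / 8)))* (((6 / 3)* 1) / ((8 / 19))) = 10659 / 64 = 166.55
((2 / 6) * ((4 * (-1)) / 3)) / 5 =-4 / 45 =-0.09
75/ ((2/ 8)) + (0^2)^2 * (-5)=300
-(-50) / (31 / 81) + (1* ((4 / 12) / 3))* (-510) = 6880 / 93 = 73.98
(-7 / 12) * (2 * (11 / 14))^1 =-11 / 12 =-0.92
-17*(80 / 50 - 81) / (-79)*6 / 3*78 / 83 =-1052844 / 32785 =-32.11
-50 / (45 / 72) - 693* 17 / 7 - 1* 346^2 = -121479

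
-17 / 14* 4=-34 / 7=-4.86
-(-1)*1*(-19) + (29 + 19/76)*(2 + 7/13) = 221/4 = 55.25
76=76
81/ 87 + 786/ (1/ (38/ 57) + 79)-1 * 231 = -1028604/ 4669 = -220.30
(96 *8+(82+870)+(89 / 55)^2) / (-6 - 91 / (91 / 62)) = -5210921 / 205700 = -25.33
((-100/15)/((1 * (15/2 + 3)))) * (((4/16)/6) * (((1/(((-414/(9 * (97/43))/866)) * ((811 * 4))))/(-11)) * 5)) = -1050025/6670088964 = -0.00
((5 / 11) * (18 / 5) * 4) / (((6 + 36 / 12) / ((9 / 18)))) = 4 / 11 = 0.36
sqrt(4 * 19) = 2 * sqrt(19) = 8.72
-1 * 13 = -13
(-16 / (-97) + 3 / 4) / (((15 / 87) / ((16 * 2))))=16472 / 97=169.81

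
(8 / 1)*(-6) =-48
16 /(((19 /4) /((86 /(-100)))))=-1376 /475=-2.90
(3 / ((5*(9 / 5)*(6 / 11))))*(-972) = -594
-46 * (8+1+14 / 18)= -4048 / 9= -449.78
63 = 63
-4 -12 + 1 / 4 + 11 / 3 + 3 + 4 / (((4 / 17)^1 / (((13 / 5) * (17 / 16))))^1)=9091 / 240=37.88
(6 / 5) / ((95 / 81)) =486 / 475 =1.02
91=91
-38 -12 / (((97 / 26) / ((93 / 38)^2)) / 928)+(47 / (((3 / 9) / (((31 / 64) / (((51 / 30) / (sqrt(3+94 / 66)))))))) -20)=-628080202 / 35017+7285* sqrt(4818) / 5984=-17851.93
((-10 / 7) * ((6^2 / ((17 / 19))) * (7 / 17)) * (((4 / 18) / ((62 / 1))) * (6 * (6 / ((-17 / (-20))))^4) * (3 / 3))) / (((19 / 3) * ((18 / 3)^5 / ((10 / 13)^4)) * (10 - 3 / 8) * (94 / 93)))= -2304000000000 / 2494913658608371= -0.00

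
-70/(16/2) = -35/4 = -8.75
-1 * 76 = -76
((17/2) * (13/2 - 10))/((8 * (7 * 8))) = -17/256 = -0.07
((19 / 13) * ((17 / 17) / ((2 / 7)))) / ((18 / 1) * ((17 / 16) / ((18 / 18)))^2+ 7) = 8512 / 45461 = 0.19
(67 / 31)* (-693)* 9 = -417879 / 31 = -13479.97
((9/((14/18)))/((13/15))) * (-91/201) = -405/67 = -6.04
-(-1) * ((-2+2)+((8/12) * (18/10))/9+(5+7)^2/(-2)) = -1078/15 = -71.87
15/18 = 5/6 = 0.83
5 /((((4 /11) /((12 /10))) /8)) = 132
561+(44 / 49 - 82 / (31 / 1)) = 849505 / 1519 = 559.25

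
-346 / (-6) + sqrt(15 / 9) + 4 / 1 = sqrt(15) / 3 + 185 / 3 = 62.96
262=262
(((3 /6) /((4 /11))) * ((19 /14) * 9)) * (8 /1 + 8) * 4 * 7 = 7524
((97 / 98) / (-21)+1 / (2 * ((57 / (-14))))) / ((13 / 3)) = -6645 / 169442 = -0.04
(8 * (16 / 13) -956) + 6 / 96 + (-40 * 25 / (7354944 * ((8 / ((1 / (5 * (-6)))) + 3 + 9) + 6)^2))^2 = -25250331662448535803531083 / 26689105407314992591872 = -946.09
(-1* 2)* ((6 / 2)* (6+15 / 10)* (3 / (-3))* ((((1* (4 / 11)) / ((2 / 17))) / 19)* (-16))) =-24480 / 209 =-117.13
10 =10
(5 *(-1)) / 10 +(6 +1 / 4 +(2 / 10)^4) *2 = 7502 / 625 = 12.00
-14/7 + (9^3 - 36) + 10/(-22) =7596/11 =690.55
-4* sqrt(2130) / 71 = -2.60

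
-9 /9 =-1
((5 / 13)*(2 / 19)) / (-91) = -10 / 22477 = -0.00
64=64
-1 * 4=-4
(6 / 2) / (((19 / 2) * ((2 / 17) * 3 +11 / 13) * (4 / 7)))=4641 / 10070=0.46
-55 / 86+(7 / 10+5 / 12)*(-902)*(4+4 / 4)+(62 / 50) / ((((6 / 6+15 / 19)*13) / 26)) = -276066919 / 54825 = -5035.42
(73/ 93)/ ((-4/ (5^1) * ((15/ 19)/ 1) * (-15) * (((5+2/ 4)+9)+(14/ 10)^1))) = 0.01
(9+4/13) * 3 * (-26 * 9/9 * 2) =-1452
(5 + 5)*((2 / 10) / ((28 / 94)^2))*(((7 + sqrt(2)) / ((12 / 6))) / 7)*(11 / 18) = 24299*sqrt(2) / 24696 + 24299 / 3528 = 8.28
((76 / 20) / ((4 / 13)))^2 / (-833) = -61009 / 333200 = -0.18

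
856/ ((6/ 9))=1284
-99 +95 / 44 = -96.84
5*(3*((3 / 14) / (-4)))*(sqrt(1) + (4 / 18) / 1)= -55 / 56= -0.98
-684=-684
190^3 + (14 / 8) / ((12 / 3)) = 6859000.44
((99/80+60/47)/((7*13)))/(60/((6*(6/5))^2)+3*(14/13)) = 255231/40539380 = 0.01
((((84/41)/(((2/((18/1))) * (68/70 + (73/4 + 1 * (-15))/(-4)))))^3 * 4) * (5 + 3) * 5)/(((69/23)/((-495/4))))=-500810473871769600000/48587168449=-10307463675.26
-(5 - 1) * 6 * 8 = -192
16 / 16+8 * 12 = 97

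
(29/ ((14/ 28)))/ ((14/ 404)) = 11716/ 7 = 1673.71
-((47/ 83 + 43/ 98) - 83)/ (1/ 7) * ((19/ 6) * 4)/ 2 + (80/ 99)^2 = 41406837931/ 11388762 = 3635.76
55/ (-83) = -55/ 83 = -0.66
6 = 6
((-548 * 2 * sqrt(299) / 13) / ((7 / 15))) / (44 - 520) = 4110 * sqrt(299) / 10829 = 6.56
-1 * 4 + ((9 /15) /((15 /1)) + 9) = 126 /25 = 5.04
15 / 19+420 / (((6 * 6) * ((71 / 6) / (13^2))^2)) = 227992395 / 95779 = 2380.40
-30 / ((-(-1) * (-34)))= 15 / 17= 0.88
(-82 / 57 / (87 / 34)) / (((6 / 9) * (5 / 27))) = -12546 / 2755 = -4.55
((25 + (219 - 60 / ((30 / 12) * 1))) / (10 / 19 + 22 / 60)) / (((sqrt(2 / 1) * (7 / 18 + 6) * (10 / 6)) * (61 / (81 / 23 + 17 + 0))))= 63923904 * sqrt(2) / 16424921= 5.50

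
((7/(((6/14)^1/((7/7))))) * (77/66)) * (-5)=-95.28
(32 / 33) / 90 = 16 / 1485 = 0.01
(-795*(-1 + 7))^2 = 22752900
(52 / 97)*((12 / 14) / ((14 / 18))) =2808 / 4753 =0.59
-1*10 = -10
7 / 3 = 2.33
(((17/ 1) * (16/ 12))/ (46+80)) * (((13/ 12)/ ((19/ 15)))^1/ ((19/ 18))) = 1105/ 7581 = 0.15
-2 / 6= -1 / 3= -0.33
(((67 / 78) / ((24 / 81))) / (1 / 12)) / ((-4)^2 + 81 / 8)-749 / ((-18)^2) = -862801 / 880308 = -0.98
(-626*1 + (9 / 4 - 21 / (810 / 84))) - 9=-114287 / 180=-634.93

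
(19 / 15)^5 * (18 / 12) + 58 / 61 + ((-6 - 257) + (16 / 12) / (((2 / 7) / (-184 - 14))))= -36475639211 / 30881250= -1181.16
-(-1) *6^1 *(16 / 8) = 12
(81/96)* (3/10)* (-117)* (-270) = 255879/32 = 7996.22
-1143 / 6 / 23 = -381 / 46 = -8.28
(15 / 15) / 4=1 / 4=0.25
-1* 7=-7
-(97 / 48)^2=-9409 / 2304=-4.08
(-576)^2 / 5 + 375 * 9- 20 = 348551 / 5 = 69710.20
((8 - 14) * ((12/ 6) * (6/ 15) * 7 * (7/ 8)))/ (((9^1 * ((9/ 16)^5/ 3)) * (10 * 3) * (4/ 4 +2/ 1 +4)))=-3670016/ 4428675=-0.83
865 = 865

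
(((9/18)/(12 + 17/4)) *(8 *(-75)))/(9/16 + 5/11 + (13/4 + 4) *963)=-42240/15976571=-0.00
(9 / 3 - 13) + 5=-5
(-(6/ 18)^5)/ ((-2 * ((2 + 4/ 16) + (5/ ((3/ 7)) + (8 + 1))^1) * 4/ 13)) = 13/ 44550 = 0.00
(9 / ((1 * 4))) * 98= 441 / 2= 220.50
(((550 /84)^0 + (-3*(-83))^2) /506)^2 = 961062001 /64009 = 15014.48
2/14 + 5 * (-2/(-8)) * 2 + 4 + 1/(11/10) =1163/154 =7.55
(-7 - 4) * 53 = -583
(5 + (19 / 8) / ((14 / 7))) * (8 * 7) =346.50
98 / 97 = 1.01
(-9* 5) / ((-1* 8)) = 45 / 8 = 5.62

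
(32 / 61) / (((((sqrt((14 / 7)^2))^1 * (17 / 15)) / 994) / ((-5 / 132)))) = -99400 / 11407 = -8.71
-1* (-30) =30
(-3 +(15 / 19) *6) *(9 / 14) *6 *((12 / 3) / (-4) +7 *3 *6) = 837.41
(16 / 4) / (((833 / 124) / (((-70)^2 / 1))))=49600 / 17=2917.65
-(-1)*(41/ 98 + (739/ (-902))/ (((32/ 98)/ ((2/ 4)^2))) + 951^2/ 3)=852750670909/ 2828672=301466.79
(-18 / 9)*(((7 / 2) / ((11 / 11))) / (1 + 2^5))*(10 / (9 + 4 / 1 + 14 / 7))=-14 / 99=-0.14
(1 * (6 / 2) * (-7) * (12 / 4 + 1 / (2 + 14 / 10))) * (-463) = 544488 / 17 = 32028.71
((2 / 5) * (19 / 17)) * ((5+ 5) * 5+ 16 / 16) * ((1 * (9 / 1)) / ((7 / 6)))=6156 / 35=175.89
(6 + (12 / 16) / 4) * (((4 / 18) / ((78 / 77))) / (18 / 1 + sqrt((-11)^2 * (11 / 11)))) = 847 / 18096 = 0.05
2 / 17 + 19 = 325 / 17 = 19.12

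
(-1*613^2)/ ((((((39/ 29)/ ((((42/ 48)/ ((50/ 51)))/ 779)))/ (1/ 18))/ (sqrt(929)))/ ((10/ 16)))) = -1296778819*sqrt(929)/ 116663040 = -338.80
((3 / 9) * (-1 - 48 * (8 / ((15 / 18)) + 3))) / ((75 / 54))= -18174 / 125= -145.39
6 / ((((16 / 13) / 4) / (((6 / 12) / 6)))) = 13 / 8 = 1.62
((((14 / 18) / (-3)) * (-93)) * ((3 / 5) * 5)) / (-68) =-217 / 204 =-1.06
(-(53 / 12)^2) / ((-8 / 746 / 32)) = 1047757 / 18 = 58208.72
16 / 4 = 4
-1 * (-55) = 55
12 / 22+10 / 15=40 / 33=1.21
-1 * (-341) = 341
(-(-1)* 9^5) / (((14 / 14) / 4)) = 236196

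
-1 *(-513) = 513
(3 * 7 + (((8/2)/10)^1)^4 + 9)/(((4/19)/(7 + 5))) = 1711.46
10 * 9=90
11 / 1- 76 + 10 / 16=-515 / 8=-64.38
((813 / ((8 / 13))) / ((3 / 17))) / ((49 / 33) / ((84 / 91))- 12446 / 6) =-5929209 / 1641598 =-3.61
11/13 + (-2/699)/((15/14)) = 114971/136305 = 0.84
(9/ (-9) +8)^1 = 7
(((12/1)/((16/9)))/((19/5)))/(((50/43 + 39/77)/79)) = 84.07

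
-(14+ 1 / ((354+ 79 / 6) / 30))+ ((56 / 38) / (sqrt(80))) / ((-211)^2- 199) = -14.08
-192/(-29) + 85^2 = 209717/29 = 7231.62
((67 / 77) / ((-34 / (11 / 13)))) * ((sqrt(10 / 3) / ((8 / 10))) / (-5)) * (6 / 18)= 67 * sqrt(30) / 111384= 0.00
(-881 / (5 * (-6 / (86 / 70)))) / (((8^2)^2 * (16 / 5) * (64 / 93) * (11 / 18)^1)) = 10569357 / 1614807040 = 0.01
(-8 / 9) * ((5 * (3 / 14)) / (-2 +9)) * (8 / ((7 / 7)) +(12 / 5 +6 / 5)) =-232 / 147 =-1.58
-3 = -3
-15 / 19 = -0.79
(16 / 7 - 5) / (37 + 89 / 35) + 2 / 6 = 0.26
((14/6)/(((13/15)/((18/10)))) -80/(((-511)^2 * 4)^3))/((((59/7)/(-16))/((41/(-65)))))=735816953023142246348/126804913282481462665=5.80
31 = 31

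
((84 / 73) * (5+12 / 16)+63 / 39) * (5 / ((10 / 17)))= 69.97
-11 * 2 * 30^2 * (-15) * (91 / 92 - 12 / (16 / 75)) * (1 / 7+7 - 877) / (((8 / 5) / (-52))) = -74701846147500 / 161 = -463986622034.16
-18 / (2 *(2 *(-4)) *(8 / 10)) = 45 / 32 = 1.41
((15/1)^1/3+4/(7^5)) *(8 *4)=160.01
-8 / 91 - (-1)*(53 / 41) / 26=-285 / 7462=-0.04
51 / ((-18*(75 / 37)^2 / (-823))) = 19153679 / 33750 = 567.52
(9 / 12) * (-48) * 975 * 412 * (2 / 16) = -1807650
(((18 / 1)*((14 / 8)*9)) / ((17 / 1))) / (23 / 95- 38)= -53865 / 121958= -0.44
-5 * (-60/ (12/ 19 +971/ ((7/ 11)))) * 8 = 319200/ 203023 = 1.57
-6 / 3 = -2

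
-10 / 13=-0.77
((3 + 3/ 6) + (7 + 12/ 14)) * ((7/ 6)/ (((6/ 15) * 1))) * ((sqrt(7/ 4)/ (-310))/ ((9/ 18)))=-53 * sqrt(7)/ 496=-0.28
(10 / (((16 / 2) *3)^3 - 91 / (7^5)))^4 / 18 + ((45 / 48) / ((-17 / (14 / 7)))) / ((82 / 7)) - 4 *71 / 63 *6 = -27.06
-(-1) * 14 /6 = 7 /3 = 2.33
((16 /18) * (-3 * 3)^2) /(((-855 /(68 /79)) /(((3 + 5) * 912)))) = -208896 /395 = -528.85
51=51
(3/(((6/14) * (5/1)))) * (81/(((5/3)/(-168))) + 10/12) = -1714433/150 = -11429.55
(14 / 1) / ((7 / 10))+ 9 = 29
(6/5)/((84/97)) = 1.39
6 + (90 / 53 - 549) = -28689 / 53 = -541.30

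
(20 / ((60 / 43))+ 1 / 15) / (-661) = -0.02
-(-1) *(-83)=-83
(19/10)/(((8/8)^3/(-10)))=-19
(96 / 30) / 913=0.00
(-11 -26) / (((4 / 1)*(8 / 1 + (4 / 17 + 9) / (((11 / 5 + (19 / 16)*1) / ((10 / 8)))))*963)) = -170459 / 202445712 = -0.00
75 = 75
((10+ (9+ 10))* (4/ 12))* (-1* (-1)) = 29/ 3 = 9.67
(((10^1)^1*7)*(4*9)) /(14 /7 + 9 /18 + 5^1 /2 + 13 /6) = 15120 /43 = 351.63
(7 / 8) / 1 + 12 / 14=1.73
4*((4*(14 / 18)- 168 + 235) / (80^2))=631 / 14400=0.04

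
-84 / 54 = -14 / 9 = -1.56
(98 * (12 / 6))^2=38416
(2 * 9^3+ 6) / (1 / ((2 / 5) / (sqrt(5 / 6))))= 2928 * sqrt(30) / 25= 641.49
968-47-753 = 168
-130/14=-9.29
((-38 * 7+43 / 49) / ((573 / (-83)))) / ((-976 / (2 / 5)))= -0.02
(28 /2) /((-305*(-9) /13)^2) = 2366 /7535025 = 0.00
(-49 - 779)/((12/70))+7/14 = -9659/2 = -4829.50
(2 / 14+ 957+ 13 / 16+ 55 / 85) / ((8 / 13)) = 23727327 / 15232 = 1557.73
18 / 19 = 0.95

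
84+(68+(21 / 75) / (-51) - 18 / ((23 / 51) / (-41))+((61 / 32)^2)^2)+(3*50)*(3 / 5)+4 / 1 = 1895.63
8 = 8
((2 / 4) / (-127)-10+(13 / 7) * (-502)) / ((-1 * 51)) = 1675391 / 90678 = 18.48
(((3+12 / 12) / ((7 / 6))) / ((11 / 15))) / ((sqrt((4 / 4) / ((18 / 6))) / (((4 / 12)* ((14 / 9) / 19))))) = 80* sqrt(3) / 627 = 0.22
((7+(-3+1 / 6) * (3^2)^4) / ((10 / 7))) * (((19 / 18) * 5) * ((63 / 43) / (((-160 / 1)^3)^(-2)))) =-72562748948480000000 / 43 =-1687505789499534883.72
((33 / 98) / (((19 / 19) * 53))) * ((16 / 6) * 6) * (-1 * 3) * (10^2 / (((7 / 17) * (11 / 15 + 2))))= -20196000 / 745339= -27.10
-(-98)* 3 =294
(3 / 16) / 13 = 3 / 208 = 0.01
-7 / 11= -0.64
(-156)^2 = 24336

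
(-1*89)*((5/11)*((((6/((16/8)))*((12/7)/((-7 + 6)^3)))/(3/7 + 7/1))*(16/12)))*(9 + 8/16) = 50730/143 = 354.76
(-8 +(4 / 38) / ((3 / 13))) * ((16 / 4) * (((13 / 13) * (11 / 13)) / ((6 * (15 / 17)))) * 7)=-225148 / 6669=-33.76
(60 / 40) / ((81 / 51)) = 17 / 18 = 0.94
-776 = -776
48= 48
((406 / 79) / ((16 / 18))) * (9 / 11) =4.73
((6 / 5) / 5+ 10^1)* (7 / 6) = 896 / 75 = 11.95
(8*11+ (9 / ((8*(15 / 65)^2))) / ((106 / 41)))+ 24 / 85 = 6952357 / 72080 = 96.45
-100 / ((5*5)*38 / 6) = -12 / 19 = -0.63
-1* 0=0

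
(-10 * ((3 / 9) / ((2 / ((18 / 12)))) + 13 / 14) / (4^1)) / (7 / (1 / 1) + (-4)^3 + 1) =165 / 3136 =0.05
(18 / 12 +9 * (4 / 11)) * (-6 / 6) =-105 / 22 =-4.77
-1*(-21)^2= -441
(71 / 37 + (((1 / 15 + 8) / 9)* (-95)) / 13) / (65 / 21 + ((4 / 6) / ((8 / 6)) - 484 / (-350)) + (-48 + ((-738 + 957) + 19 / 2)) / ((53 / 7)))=-557817050 / 3471221637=-0.16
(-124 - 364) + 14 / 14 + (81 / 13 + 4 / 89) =-556198 / 1157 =-480.72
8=8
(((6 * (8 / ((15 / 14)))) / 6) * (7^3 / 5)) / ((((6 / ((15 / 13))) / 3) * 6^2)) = 4802 / 585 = 8.21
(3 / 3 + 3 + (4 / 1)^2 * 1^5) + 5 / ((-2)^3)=155 / 8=19.38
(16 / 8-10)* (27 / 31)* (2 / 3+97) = -680.52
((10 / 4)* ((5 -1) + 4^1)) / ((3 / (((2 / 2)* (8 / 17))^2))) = 1.48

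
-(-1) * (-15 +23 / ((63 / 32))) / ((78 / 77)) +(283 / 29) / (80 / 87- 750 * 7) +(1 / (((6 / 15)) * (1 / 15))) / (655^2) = -9013406017649 / 2750756768370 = -3.28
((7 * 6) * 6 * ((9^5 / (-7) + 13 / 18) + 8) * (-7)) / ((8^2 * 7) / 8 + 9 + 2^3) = 14864962 / 73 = 203629.62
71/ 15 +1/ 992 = 70447/ 14880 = 4.73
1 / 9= 0.11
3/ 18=1/ 6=0.17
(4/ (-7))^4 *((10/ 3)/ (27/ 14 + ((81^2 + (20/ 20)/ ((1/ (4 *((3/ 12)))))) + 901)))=5120/ 107539761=0.00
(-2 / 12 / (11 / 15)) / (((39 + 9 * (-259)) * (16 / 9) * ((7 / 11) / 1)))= 15 / 171136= 0.00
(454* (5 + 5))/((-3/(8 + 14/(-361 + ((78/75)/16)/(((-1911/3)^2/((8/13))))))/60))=-330903604986700/457758153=-722878.67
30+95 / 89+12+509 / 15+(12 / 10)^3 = 2627572 / 33375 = 78.73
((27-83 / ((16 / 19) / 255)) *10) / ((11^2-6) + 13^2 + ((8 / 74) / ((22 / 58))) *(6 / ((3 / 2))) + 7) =-859.40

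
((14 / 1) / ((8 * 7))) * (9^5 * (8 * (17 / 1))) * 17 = 34130322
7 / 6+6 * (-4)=-137 / 6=-22.83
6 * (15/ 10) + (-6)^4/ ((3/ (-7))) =-3015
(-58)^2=3364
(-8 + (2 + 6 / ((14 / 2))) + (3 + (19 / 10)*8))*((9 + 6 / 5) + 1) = 3656 / 25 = 146.24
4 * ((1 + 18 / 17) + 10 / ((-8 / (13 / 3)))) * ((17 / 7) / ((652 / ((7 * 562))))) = -192485 / 978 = -196.81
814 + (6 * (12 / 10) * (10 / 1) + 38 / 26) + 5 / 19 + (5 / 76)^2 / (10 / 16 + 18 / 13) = 1741430681 / 1961674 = 887.73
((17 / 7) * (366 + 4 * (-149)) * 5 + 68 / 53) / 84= -517837 / 15582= -33.23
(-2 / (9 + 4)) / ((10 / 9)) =-9 / 65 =-0.14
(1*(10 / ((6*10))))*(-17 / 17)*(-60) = 10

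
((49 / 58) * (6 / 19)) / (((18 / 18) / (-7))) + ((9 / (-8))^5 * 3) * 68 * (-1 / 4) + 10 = 1806169357 / 18055168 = 100.04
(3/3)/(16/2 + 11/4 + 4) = 4/59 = 0.07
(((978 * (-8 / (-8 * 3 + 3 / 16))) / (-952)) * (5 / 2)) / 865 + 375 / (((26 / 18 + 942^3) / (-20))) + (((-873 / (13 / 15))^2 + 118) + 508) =674995473078425835004979 / 664827085100905181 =1015294.79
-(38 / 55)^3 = -0.33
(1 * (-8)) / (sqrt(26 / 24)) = -16 * sqrt(39) / 13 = -7.69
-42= -42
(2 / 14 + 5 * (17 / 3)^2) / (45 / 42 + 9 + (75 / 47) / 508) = 241720624 / 15154047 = 15.95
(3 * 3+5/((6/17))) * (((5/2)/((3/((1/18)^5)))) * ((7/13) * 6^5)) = 0.04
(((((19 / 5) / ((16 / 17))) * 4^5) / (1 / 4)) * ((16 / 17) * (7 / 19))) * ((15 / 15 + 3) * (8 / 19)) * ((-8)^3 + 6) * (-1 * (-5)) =-464257024 / 19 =-24434580.21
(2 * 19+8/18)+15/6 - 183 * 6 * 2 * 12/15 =-154427/90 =-1715.86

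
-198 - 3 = -201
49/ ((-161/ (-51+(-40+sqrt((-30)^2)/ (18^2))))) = 34363/ 1242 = 27.67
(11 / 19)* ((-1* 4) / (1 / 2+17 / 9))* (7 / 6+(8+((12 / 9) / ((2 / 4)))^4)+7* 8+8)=-46420 / 387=-119.95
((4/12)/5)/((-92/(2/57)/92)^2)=4/48735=0.00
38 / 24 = 19 / 12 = 1.58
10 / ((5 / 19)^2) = 722 / 5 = 144.40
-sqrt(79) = -8.89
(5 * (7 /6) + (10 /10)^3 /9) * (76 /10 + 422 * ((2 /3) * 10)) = 2263799 /135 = 16768.88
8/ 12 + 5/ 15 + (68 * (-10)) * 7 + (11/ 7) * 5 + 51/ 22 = -731319/ 154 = -4748.82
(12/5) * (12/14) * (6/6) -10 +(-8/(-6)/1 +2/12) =-451/70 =-6.44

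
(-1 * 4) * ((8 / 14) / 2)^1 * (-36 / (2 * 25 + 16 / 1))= 48 / 77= 0.62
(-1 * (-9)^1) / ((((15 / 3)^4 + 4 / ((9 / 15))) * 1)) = 27 / 1895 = 0.01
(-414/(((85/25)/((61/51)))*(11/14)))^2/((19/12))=21700.04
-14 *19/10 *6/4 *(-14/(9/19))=17689/15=1179.27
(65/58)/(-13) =-5/58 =-0.09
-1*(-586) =586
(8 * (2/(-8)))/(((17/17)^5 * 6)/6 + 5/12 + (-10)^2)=-24/1217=-0.02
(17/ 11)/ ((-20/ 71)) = -1207/ 220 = -5.49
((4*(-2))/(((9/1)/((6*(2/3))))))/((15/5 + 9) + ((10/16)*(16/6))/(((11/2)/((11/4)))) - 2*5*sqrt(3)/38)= -0.29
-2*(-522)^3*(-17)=-4836046032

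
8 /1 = 8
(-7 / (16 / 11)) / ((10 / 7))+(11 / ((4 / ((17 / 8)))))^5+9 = 1144291715511 / 167772160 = 6820.51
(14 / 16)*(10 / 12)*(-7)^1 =-5.10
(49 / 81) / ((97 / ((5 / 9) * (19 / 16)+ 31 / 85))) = 614411 / 96169680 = 0.01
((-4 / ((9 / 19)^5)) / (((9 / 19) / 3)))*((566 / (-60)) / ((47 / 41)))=1091746714486 / 124888635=8741.76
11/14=0.79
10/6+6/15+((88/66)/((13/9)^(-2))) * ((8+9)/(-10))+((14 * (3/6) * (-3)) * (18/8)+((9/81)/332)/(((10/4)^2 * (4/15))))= -5033411/100845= -49.91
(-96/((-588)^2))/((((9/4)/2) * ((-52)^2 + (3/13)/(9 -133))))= -25792/282570844815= -0.00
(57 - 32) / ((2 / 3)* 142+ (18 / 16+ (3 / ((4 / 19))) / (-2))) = 75 / 266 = 0.28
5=5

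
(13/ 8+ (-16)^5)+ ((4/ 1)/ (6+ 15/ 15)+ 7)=-58719741/ 56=-1048566.80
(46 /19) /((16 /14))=161 /76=2.12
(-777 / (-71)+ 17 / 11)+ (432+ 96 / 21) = 449.06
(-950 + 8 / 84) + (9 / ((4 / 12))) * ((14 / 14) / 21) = -19921 / 21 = -948.62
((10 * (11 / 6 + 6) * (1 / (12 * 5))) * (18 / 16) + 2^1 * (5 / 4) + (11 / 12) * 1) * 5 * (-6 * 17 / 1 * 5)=-199325 / 16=-12457.81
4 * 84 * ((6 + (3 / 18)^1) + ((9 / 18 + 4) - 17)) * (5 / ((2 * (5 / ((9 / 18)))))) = -532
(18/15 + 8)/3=46/15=3.07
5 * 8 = 40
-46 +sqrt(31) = -40.43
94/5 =18.80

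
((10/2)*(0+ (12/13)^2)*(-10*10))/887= -72000/149903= -0.48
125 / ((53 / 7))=875 / 53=16.51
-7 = -7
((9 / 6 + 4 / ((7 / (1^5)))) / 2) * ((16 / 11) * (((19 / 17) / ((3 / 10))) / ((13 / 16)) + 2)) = 506456 / 51051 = 9.92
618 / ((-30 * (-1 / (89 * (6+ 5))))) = 100837 / 5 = 20167.40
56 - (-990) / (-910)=4997 / 91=54.91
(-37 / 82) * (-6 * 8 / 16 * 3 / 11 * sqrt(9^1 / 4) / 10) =999 / 18040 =0.06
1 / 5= 0.20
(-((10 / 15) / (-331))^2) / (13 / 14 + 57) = -56 / 799685739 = -0.00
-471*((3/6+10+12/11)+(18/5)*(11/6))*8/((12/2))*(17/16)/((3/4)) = -1780223/110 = -16183.85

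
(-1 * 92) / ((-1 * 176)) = 23 / 44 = 0.52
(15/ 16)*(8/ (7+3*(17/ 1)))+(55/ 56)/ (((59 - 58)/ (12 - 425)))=-94075/ 232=-405.50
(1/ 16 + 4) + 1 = 81/ 16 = 5.06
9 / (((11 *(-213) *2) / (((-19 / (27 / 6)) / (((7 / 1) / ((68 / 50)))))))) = 646 / 410025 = 0.00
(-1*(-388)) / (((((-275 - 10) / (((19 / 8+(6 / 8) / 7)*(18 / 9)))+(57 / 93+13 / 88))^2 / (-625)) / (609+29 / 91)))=-77334975553981798400 / 1679619779766019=-46043.14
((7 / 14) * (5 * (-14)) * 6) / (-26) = 105 / 13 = 8.08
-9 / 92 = -0.10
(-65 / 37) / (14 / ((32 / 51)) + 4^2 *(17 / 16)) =-1040 / 23273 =-0.04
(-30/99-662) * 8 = -174848/33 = -5298.42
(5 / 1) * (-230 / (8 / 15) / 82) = -26.30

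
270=270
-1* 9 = -9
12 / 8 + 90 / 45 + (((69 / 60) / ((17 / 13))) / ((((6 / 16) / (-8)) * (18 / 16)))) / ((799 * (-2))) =12874207 / 3667410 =3.51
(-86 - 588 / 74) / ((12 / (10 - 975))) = 838585 / 111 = 7554.82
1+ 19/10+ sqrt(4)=49/10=4.90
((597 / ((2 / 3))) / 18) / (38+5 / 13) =2587 / 1996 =1.30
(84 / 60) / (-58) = -7 / 290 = -0.02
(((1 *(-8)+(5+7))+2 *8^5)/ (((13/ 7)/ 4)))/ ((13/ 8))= 14680960/ 169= 86869.59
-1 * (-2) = 2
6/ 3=2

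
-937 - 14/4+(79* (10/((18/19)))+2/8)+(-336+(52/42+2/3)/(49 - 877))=-7691815/17388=-442.36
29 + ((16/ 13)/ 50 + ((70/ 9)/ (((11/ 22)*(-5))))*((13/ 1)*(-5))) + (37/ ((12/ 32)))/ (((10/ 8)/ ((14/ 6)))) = 135013/ 325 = 415.42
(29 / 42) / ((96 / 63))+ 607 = 38877 / 64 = 607.45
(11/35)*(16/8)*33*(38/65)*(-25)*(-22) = 606936/91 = 6669.63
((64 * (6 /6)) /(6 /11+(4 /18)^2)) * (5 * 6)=171072 /53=3227.77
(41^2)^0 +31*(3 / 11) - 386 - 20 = -4362 / 11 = -396.55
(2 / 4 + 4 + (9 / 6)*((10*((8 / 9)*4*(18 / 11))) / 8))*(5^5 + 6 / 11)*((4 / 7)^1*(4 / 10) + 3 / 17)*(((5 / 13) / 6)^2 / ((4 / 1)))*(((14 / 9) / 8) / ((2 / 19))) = 88948288435 / 2402839296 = 37.02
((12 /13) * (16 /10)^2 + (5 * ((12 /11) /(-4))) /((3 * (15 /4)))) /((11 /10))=48088 /23595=2.04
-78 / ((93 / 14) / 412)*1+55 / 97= -14545191 / 3007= -4837.11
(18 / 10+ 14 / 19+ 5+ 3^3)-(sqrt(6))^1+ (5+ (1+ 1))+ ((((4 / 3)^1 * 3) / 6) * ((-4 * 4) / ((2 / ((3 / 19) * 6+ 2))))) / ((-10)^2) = 58966 / 1425-sqrt(6) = 38.93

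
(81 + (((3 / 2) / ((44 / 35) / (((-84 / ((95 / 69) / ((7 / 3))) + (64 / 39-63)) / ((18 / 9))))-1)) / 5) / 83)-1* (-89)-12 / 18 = 2255138261627 / 13318026450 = 169.33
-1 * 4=-4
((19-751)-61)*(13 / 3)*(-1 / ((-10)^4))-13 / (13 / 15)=-439691 / 30000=-14.66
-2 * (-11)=22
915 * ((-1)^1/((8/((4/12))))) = -305/8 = -38.12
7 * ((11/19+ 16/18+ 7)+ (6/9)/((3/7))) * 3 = 11998/57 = 210.49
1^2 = 1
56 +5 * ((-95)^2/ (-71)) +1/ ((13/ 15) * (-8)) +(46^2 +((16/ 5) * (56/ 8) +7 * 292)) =133011403/ 36920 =3602.69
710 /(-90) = -7.89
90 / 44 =45 / 22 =2.05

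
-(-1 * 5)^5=3125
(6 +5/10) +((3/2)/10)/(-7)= 907/140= 6.48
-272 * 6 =-1632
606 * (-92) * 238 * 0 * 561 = 0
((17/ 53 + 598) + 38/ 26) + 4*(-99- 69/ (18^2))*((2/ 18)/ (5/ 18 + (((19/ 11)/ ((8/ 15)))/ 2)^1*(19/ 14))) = 581.97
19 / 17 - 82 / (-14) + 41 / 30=29779 / 3570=8.34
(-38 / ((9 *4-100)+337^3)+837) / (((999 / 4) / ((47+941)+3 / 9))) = 379926094168300 / 114703248933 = 3312.25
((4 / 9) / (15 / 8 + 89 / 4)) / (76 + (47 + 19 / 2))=64 / 460305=0.00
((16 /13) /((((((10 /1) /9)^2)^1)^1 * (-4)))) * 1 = -81 /325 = -0.25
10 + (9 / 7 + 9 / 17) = 1406 / 119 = 11.82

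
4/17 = 0.24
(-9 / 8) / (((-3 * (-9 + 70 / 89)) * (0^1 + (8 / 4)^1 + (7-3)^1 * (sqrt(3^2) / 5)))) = -1335 / 128656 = -0.01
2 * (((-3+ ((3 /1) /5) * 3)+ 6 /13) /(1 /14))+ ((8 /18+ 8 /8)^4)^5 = 1218982742990279451213521 /790248254838700372065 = 1542.53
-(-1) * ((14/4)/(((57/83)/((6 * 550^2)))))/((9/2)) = 351505000/171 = 2055584.80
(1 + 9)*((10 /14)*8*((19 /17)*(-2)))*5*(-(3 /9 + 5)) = 1216000 /357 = 3406.16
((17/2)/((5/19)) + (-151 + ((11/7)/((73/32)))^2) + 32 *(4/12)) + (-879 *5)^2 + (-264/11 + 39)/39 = 1967078793649367/101837190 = 19315917.83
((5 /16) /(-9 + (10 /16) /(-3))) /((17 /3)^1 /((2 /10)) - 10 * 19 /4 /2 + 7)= -90 /30719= -0.00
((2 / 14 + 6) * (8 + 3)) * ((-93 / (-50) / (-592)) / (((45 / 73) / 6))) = -1070399 / 518000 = -2.07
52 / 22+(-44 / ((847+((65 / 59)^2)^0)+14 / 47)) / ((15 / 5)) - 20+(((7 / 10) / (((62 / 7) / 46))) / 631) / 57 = -8632506872153 / 488995462890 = -17.65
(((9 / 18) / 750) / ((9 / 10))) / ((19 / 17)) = 0.00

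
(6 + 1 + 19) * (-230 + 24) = -5356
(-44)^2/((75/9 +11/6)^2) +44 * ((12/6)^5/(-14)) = -2131712/26047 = -81.84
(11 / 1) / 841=11 / 841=0.01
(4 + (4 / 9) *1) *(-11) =-440 / 9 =-48.89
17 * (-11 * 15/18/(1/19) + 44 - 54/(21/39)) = -164543/42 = -3917.69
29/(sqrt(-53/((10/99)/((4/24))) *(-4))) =29 *sqrt(8745)/1749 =1.55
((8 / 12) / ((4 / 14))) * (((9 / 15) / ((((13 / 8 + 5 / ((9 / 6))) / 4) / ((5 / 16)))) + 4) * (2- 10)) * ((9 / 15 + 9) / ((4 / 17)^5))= -20629687 / 20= -1031484.35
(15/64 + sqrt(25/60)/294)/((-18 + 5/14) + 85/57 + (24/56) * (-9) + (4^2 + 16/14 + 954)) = 19 * sqrt(15)/31878210 + 1197/4857632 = 0.00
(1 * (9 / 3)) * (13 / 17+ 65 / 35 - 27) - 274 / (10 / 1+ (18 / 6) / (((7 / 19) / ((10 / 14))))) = -8342519 / 92225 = -90.46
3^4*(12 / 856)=243 / 214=1.14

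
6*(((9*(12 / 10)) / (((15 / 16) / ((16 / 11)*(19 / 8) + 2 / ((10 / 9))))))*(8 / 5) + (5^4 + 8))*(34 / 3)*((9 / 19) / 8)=767712843 / 261250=2938.61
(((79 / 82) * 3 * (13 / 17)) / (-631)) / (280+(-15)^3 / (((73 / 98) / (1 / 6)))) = 224913 / 30509411590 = 0.00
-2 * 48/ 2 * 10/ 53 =-480/ 53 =-9.06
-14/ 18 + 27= 236/ 9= 26.22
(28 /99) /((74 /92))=1288 /3663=0.35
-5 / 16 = -0.31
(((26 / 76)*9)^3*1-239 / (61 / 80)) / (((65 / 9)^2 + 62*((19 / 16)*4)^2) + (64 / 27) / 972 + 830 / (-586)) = -1829049955168131 / 9327664559030173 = -0.20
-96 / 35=-2.74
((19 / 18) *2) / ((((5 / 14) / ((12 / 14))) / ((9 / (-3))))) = -76 / 5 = -15.20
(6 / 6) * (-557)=-557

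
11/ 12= 0.92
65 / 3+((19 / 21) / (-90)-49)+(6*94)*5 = 5278121 / 1890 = 2792.66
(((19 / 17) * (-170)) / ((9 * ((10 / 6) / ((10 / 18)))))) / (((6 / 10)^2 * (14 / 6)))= -4750 / 567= -8.38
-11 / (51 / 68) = -44 / 3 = -14.67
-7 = -7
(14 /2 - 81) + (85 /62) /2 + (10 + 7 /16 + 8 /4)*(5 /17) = -587343 /8432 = -69.66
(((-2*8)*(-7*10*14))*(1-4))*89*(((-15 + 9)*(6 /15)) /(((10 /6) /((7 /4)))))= 52750656 /5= 10550131.20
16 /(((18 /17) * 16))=17 /18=0.94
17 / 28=0.61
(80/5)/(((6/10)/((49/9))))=145.19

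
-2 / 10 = -1 / 5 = -0.20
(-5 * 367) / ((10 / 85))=-31195 / 2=-15597.50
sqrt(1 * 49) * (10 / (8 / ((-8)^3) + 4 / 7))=31360 / 249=125.94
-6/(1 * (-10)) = 3/5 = 0.60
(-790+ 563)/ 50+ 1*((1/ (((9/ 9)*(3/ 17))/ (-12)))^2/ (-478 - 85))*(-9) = 1952999/ 28150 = 69.38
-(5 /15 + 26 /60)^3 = -12167 /27000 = -0.45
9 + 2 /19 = 173 /19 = 9.11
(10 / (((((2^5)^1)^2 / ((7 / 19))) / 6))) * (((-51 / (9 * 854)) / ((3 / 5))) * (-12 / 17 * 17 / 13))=425 / 1928576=0.00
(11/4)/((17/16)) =44/17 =2.59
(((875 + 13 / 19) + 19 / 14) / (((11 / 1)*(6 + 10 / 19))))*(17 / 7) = 3965981 / 133672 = 29.67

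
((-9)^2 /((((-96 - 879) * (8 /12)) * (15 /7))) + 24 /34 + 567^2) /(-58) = -17762303037 /3204500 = -5542.92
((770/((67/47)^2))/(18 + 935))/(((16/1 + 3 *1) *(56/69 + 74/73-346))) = -4283792205/70455842705692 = -0.00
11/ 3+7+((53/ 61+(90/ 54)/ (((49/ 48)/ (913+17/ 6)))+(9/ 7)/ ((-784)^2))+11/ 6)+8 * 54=1527984108527/ 787374336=1940.61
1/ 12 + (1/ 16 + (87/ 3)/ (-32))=-73/ 96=-0.76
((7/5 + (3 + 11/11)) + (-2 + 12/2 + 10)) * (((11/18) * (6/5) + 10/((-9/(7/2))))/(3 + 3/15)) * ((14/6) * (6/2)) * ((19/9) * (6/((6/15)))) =-915971/216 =-4240.61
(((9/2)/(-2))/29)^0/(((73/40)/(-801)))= -32040/73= -438.90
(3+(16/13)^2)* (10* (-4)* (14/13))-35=-504175/2197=-229.48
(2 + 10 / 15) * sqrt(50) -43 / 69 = -43 / 69 + 40 * sqrt(2) / 3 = 18.23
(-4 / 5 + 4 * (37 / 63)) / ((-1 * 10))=-244 / 1575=-0.15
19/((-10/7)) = -133/10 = -13.30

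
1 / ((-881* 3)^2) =1 / 6985449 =0.00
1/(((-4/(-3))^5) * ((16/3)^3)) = 0.00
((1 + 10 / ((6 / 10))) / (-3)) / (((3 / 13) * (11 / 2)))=-4.64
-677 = -677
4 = 4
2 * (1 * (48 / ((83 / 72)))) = 6912 / 83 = 83.28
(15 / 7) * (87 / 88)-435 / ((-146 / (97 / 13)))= 14234505 / 584584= 24.35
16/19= 0.84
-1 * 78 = -78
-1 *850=-850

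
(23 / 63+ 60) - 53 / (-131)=501532 / 8253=60.77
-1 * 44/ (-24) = 11/ 6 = 1.83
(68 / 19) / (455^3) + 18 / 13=2478089318 / 1789731125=1.38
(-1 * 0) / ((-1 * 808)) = 0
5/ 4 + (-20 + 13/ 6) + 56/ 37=-6691/ 444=-15.07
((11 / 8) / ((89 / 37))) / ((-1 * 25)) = -407 / 17800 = -0.02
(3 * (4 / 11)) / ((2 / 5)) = 30 / 11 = 2.73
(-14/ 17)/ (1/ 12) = -168/ 17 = -9.88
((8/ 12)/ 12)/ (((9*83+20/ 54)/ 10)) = 15/ 20179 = 0.00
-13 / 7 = -1.86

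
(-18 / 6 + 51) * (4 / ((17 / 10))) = 1920 / 17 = 112.94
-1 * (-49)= 49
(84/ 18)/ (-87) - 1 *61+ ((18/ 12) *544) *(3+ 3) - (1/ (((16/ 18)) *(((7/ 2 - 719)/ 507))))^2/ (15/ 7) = 283561493471/ 58651920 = 4834.65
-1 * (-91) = 91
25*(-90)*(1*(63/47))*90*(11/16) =-35083125/188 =-186612.37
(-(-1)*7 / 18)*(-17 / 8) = -119 / 144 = -0.83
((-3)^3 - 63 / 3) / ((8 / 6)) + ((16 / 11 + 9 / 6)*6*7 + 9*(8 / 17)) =17265 / 187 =92.33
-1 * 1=-1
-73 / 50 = -1.46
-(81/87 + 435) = -12642/29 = -435.93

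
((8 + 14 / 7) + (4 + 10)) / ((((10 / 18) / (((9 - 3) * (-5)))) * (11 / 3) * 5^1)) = -3888 / 55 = -70.69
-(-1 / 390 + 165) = -64349 / 390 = -165.00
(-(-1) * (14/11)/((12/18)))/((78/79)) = 553/286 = 1.93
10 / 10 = 1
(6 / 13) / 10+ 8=523 / 65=8.05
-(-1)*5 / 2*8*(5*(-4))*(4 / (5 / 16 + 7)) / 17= -25600 / 1989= -12.87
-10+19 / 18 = -161 / 18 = -8.94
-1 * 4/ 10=-2/ 5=-0.40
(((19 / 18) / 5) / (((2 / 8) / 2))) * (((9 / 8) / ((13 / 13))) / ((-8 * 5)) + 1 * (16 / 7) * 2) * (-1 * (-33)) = 2126993 / 8400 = 253.21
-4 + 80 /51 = -124 /51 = -2.43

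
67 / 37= 1.81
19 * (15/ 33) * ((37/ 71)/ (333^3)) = 0.00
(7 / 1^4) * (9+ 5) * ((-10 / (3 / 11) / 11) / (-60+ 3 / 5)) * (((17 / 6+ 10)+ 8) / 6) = 19.10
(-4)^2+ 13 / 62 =1005 / 62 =16.21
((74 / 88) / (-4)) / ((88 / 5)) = -185 / 15488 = -0.01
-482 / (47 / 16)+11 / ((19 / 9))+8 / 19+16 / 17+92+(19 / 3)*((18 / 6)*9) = 1601408 / 15181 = 105.49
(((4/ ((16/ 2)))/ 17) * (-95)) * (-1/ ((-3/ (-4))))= 190/ 51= 3.73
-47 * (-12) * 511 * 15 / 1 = 4323060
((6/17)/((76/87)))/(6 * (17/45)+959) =3915/9314674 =0.00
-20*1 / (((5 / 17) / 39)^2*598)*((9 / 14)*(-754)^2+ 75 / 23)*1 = -3979244425806 / 18515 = -214920033.80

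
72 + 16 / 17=1240 / 17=72.94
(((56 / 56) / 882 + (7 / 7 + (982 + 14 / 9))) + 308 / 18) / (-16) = -883471 / 14112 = -62.60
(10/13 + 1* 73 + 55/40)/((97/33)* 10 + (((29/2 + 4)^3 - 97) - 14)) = 0.01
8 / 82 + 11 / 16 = 515 / 656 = 0.79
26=26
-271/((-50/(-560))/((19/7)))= -41192/5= -8238.40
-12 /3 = -4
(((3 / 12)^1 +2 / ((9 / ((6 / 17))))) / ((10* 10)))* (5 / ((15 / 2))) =67 / 30600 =0.00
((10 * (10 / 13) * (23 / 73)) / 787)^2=0.00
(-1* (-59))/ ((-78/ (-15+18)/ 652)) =-19234/ 13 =-1479.54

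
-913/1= -913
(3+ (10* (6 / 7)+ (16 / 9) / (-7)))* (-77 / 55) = -713 / 45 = -15.84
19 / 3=6.33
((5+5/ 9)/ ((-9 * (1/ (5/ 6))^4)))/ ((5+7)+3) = -3125/ 157464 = -0.02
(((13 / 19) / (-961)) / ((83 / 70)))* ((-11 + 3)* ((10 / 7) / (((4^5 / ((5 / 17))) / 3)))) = 4875 / 824430368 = 0.00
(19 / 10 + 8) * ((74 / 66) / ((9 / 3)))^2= 1369 / 990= 1.38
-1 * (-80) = 80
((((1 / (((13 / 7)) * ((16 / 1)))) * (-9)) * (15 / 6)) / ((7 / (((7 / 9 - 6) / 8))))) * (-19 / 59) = -0.02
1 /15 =0.07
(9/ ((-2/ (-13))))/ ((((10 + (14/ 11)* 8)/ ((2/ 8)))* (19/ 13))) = 5577/ 11248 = 0.50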